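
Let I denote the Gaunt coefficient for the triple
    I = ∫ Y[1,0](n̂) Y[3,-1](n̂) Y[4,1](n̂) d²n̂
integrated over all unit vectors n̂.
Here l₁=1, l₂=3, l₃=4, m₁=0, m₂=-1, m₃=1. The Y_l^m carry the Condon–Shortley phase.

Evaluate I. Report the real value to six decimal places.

-0.238414

Rules hold: Σm=0, L=8 even, 2≤4≤4.
N = 3·7·9 = 189
Δ = 0!·2!·6!/9! = 1/252
Racah Σ t=0..0: t=0:+1/36 = 1/36
⇒ 3j(1 3 4; 0 0 0)² = 4/63, sgn +1
Racah Σ t=0..0: t=0:+1/48 = 1/48
⇒ 3j(1 3 4; 0 -1 1)² = 5/84, sgn -1
4πI² = N·(3j₀)²·(3jₘ)² = 5/7
I = -1·√(0.714286/4π) = -0.23841361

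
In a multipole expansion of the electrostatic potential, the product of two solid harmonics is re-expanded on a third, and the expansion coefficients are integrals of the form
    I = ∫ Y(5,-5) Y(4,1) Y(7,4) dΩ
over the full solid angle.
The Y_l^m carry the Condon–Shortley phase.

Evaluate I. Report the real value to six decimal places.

-0.135388

m-sum 0 ✓  L=16 even ✓  1≤7≤9 ✓
Π(2lᵢ+1) = 11×9×15 = 1485
triangle coeff Δ(5,4,7) = 1/6126120
Σ_t [0,2]: t=0:+1/69120 t=1:−1/20736 t=2:+1/69120 = -1/51840
(3j)²=280/21879 [(5 4 7; 0 0 0)], sign=+1
Σ_t [2,2]: t=2:+1/2903040 = 1/2903040
(3j)²=75/6188 [(5 4 7; -5 1 4)], sign=-1
⇒ 4πI² = 11250/48841
I = (-1)√(11250/48841/(4π)) = -0.13538765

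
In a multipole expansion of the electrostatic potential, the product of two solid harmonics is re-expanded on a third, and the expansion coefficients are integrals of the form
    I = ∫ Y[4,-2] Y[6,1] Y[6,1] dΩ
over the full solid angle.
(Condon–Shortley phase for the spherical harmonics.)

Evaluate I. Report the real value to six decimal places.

Rules hold: Σm=0, L=16 even, 2≤6≤10.
N = 9·13·13 = 1521
Δ = 4!·4!·8!/17! = 1/15315300
Racah Σ t=0..4: t=0:+1/829440 t=1:−1/25920 t=2:+1/9216 t=3:−1/25920 t=4:+1/829440 = 7/207360
⇒ 3j(4 6 6; 0 0 0)² = 28/2431, sgn +1
Racah Σ t=2..4: t=2:+1/69120 t=3:−1/20736 t=4:+1/69120 = -1/51840
⇒ 3j(4 6 6; -2 1 1)² = 280/21879, sgn +1
4πI² = N·(3j₀)²·(3jₘ)² = 7840/34969
I = +1·√(0.224199/4π) = 0.13357079

0.133571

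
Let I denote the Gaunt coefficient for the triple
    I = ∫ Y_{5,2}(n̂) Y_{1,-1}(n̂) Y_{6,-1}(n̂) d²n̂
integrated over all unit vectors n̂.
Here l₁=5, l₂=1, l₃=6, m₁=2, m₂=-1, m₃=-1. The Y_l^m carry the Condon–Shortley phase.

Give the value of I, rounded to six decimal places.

m-sum 0 ✓  L=12 even ✓  4≤6≤6 ✓
Π(2lᵢ+1) = 11×3×13 = 429
triangle coeff Δ(5,1,6) = 1/858
Σ_t [0,0]: t=0:+1/14400 = 1/14400
(3j)²=6/143 [(5 1 6; 0 0 0)], sign=+1
Σ_t [0,0]: t=0:+1/60480 = 1/60480
(3j)²=5/429 [(5 1 6; 2 -1 -1)], sign=-1
⇒ 4πI² = 30/143
I = (-1)√(30/143/(4π)) = -0.12920749

-0.129207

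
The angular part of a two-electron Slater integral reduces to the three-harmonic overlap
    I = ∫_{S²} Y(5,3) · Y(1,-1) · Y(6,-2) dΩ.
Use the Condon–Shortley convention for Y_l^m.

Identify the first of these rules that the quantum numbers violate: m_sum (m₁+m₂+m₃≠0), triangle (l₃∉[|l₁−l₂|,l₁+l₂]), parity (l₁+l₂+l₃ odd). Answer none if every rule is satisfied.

Σmᵢ = 0  ✓
l₃∈[|l₁−l₂|,l₁+l₂]=[4,6], have l₃=6  ✓
Σlᵢ = 12 ⇒ even  ✓

none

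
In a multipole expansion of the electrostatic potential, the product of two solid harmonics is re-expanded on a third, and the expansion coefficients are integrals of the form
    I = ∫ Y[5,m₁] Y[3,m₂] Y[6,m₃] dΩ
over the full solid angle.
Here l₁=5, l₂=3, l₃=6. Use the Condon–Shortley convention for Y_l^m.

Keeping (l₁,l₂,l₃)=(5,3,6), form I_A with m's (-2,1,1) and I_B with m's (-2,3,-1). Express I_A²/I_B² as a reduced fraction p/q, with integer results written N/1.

Shared (l₁,l₂,l₃)=(5,3,6): N and (l;000)² cancel in I_A²/I_B².
A: Δ = 2!·8!·4!/15! = 1/675675; Racah Σ t=0..2: t=0:+1/241920 t=1:−1/8640 t=2:+1/5760 = 1/16128; ⇒ 3j(5 3 6; -2 1 1)² = 5/1001, sgn -1
B: Δ = 2!·8!·4!/15! = 1/675675; Racah Σ t=2..2: t=2:+1/34560 = 1/34560; ⇒ 3j(5 3 6; -2 3 -1)² = 7/429, sgn -1
I_A²/I_B² = (5/1001)/(7/429) = 15/49

15/49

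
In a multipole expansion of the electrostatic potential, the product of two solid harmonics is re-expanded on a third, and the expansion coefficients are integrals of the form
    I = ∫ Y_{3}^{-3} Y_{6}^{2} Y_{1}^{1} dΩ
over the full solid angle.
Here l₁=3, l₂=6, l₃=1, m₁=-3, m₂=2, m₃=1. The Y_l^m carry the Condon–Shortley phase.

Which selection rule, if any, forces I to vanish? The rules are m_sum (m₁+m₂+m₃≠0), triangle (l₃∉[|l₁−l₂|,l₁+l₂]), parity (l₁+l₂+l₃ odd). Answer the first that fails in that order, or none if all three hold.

triangle

Σmᵢ = 0  ✓
l₃∈[|l₁−l₂|,l₁+l₂]=[3,9], have l₃=1  ✗
Σlᵢ = 10 ⇒ even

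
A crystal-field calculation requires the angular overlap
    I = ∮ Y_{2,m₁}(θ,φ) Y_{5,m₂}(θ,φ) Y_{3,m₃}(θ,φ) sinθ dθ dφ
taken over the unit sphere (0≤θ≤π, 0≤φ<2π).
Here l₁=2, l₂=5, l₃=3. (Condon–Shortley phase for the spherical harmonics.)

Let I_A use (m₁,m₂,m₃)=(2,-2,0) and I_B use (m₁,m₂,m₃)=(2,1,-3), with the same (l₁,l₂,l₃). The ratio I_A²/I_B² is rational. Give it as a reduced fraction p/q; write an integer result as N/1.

35/1

Same 2,5,3: normalisation and zero-m 3j drop out of the ratio.
A: Δ: 4! 0! 6! / 11! → 1/2310; sum: t=0:+1/864 = 1/864; 3j²(2 5 3; 2 -2 0) = Δ·Π!·Σ² = 1/66  (sign -1)
B: Δ: 4! 0! 6! / 11! → 1/2310; sum: t=0:+1/17280 = 1/17280; 3j²(2 5 3; 2 1 -3) = Δ·Π!·Σ² = 1/2310  (sign +1)
I_A²/I_B² = (1/66)/(1/2310) = 35/1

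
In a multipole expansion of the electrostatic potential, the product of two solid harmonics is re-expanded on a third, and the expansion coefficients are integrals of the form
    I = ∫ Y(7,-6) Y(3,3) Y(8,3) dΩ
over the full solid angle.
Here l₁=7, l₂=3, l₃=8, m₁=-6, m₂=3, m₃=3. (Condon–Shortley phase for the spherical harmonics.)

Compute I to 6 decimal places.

0.043419

Checks pass: Σm=0; 18 even; l₃=8∈[4,10].
(2·7+1)(2·3+1)(2·8+1) = 1785
Δ: 2! 12! 4! / 19! → 1/5290740
sum: t=0:+1/7257600 t=1:−1/2073600 t=2:+1/7257600 = -1/4838400
3j²(7 3 8; 0 0 0) = Δ·Π!·Σ² = 252/20995  (sign -1)
sum: t=2:+1/1916006400 = 1/1916006400
3j²(7 3 8; -6 3 3) = Δ·Π!·Σ² = 5/4522  (sign -1)
combine: 4πI² = 1785·252/20995·5/4522 = 1890/79781
take √, sign +1: I = 0.04341864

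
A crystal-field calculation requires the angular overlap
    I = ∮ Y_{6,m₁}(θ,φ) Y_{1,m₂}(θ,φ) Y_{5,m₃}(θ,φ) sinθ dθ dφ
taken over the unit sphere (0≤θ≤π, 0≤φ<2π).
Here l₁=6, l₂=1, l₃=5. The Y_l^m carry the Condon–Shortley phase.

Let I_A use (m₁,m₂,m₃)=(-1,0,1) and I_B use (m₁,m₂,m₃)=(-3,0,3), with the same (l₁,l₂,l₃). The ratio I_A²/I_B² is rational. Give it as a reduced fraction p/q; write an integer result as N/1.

35/27

Same 6,1,5: normalisation and zero-m 3j drop out of the ratio.
A: Δ: 2! 10! 0! / 13! → 1/858; sum: t=1:−1/17280 = -1/17280; 3j²(6 1 5; -1 0 1) = Δ·Π!·Σ² = 35/858  (sign -1)
B: Δ: 2! 10! 0! / 13! → 1/858; sum: t=1:−1/80640 = -1/80640; 3j²(6 1 5; -3 0 3) = Δ·Π!·Σ² = 9/286  (sign -1)
I_A²/I_B² = (35/858)/(9/286) = 35/27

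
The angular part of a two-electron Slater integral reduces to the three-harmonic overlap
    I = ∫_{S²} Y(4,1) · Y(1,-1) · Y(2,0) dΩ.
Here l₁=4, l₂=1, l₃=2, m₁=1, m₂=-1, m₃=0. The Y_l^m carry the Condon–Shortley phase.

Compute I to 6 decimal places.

l₃=2 ∉ [3,5] — triangle fails ⇒ I = 0

0.000000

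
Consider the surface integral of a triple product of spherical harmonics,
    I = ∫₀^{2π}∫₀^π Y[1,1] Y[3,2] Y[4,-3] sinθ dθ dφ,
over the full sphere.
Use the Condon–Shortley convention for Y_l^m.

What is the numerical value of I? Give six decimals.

-0.282095

m-sum 0 ✓  L=8 even ✓  2≤4≤4 ✓
Π(2lᵢ+1) = 3×7×9 = 189
triangle coeff Δ(1,3,4) = 1/252
Σ_t [0,0]: t=0:+1/36 = 1/36
(3j)²=4/63 [(1 3 4; 0 0 0)], sign=+1
Σ_t [0,0]: t=0:+1/240 = 1/240
(3j)²=1/12 [(1 3 4; 1 2 -3)], sign=-1
⇒ 4πI² = 1/1
I = (-1)√(1/1/(4π)) = -0.28209479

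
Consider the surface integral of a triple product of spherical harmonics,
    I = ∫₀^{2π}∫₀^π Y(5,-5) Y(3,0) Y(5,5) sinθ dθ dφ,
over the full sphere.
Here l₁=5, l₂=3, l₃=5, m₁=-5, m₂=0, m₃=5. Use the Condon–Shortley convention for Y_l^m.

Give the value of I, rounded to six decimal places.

0.000000

Σlᵢ=13 odd — θ-integrand is odd under cosθ→−cosθ; I=0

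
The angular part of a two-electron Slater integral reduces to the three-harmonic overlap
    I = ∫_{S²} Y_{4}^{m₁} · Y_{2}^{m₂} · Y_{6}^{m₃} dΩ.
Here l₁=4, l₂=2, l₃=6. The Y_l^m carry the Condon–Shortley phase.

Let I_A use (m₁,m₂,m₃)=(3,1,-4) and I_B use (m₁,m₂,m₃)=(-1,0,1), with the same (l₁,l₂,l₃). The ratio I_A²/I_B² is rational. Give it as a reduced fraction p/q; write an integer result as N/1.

Shared (l₁,l₂,l₃)=(4,2,6): N and (l;000)² cancel in I_A²/I_B².
A: Δ = 0!·8!·4!/13! = 1/6435; Racah Σ t=0..0: t=0:+1/30240 = 1/30240; ⇒ 3j(4 2 6; 3 1 -4)² = 16/429, sgn +1
B: Δ = 0!·8!·4!/13! = 1/6435; Racah Σ t=0..0: t=0:+1/2880 = 1/2880; ⇒ 3j(4 2 6; -1 0 1)² = 14/429, sgn -1
I_A²/I_B² = (16/429)/(14/429) = 8/7

8/7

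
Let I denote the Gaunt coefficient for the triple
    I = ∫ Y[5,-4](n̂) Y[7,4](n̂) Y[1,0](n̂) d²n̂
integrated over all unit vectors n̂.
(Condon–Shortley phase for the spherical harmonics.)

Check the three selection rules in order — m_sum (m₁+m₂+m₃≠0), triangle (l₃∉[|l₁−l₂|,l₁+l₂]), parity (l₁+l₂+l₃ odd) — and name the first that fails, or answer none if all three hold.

triangle

azimuthal sum: -4 + 4 + 0 = 0  ✓
2 ≤ 1 ≤ 12 (triangle on l)  ✗
L = 5 + 7 + 1 = 13 (odd)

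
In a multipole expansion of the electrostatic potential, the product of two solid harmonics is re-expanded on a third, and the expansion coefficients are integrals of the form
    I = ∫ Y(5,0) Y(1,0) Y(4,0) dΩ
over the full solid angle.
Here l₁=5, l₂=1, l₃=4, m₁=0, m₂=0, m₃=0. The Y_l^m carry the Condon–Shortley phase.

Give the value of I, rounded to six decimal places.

0.245532

Checks pass: Σm=0; 10 even; l₃=4∈[4,6].
(2·5+1)(2·1+1)(2·4+1) = 297
Δ: 2! 8! 0! / 11! → 1/495
sum: t=1:−1/576 = -1/576
3j²(5 1 4; 0 0 0) = Δ·Π!·Σ² = 5/99  (sign -1)
(m-triple is (0,0,0) — same symbol as above.)
combine: 4πI² = 297·5/99·5/99 = 25/33
take √, sign +1: I = 0.24553200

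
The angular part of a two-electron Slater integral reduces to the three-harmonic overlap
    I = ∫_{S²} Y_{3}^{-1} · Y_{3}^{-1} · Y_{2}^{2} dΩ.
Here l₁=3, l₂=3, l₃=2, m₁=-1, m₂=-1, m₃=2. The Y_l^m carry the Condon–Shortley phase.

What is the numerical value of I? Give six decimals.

Rules hold: Σm=0, L=8 even, 0≤2≤6.
N = 7·7·5 = 245
Δ = 4!·2!·2!/9! = 1/3780
Racah Σ t=1..3: t=1:−1/24 t=2:+1/4 t=3:−1/24 = 1/6
⇒ 3j(3 3 2; 0 0 0)² = 4/105, sgn +1
Racah Σ t=2..2: t=2:+1/16 = 1/16
⇒ 3j(3 3 2; -1 -1 2)² = 2/35, sgn +1
4πI² = N·(3j₀)²·(3jₘ)² = 8/15
I = +1·√(0.533333/4π) = 0.20601291

0.206013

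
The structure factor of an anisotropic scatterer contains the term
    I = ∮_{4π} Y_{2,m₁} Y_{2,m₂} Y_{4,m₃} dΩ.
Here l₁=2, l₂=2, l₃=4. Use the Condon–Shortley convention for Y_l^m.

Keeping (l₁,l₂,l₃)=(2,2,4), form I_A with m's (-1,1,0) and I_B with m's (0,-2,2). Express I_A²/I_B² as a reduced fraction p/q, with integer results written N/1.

Same 2,2,4: normalisation and zero-m 3j drop out of the ratio.
A: Δ: 0! 4! 4! / 9! → 1/630; sum: t=0:+1/36 = 1/36; 3j²(2 2 4; -1 1 0) = Δ·Π!·Σ² = 8/315  (sign +1)
B: Δ: 0! 4! 4! / 9! → 1/630; sum: t=0:+1/96 = 1/96; 3j²(2 2 4; 0 -2 2) = Δ·Π!·Σ² = 1/42  (sign +1)
I_A²/I_B² = (8/315)/(1/42) = 16/15

16/15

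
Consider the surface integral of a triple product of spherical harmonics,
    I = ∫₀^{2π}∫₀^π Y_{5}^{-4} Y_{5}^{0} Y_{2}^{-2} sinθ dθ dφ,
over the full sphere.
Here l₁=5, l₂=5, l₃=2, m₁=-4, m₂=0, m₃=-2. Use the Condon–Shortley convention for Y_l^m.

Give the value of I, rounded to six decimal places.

m-sum = -4 + 0 − 2 = -6 ≠ 0 ⇒ I = 0

0.000000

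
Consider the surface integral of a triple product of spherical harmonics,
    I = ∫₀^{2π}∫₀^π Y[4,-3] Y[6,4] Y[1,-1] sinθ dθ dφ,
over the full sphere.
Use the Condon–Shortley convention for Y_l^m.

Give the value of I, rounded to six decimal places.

l₃=1 ∉ [2,10] — triangle fails ⇒ I = 0

0.000000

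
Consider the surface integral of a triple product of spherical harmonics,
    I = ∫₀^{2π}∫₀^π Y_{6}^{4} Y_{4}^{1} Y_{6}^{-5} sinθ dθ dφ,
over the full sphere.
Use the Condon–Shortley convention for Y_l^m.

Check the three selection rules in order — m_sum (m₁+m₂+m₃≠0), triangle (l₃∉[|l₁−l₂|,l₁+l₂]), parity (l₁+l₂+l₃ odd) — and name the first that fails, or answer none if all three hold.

none

azimuthal sum: 4 + 1 − 5 = 0  ✓
2 ≤ 6 ≤ 10 (triangle on l)  ✓
L = 6 + 4 + 6 = 16 (even)  ✓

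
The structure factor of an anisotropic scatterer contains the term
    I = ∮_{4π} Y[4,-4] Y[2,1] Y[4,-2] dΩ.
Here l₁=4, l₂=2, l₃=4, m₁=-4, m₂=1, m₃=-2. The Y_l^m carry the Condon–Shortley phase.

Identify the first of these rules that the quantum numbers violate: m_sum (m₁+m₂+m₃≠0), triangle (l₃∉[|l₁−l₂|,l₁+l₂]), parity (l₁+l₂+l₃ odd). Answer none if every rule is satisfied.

m_sum

m₁+m₂+m₃ = -4 + 1 − 2 = -5  ✗
triangle: |4−2|=2 ≤ l₃=4 ≤ 4+2=6
parity: l₁+l₂+l₃ = 10 is even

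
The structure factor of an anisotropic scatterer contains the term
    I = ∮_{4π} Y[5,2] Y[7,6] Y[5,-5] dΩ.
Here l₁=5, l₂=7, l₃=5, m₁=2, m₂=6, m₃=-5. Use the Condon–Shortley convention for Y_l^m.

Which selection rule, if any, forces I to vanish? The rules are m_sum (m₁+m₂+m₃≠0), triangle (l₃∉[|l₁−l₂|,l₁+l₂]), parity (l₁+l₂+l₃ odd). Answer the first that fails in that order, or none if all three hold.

Σmᵢ = 3  ✗
l₃∈[|l₁−l₂|,l₁+l₂]=[2,12], have l₃=5
Σlᵢ = 17 ⇒ odd

m_sum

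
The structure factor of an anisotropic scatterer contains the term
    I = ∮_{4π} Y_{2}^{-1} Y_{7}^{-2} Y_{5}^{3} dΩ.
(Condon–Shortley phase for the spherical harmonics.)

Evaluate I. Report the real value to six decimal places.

0.107507

m-sum 0 ✓  L=14 even ✓  5≤5≤9 ✓
Π(2lᵢ+1) = 5×15×11 = 825
triangle coeff Δ(2,7,5) = 1/15015
Σ_t [2,2]: t=2:+1/57600 = 1/57600
(3j)²=21/715 [(2 7 5; 0 0 0)], sign=-1
Σ_t [3,3]: t=3:−1/483840 = -1/483840
(3j)²=6/1001 [(2 7 5; -1 -2 3)], sign=-1
⇒ 4πI² = 270/1859
I = (+1)√(270/1859/(4π)) = 0.10750713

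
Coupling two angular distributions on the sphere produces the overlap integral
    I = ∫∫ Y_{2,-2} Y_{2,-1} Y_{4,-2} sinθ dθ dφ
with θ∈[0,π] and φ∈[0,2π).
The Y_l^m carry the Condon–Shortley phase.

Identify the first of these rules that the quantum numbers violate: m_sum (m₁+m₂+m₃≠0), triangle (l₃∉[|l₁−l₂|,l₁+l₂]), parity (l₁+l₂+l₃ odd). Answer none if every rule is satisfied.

Σmᵢ = -5  ✗
l₃∈[|l₁−l₂|,l₁+l₂]=[0,4], have l₃=4
Σlᵢ = 8 ⇒ even

m_sum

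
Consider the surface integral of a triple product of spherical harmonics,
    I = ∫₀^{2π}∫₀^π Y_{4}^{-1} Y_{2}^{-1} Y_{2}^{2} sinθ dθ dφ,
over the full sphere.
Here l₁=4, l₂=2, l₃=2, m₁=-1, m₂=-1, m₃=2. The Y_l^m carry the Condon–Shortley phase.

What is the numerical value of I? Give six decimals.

m-sum 0 ✓  L=8 even ✓  2≤2≤6 ✓
Π(2lᵢ+1) = 9×5×5 = 225
triangle coeff Δ(4,2,2) = 1/630
Σ_t [2,2]: t=2:+1/16 = 1/16
(3j)²=2/35 [(4 2 2; 0 0 0)], sign=+1
Σ_t [1,1]: t=1:−1/144 = -1/144
(3j)²=1/126 [(4 2 2; -1 -1 2)], sign=-1
⇒ 4πI² = 5/49
I = (-1)√(5/49/(4π)) = -0.09011188

-0.090112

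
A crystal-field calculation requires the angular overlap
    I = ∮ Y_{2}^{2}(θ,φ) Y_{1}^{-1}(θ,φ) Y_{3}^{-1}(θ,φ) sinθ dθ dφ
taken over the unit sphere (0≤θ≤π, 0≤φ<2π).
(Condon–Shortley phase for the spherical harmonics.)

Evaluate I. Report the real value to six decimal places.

Checks pass: Σm=0; 6 even; l₃=3∈[1,3].
(2·2+1)(2·1+1)(2·3+1) = 105
Δ: 0! 4! 2! / 7! → 1/105
sum: t=0:+1/4 = 1/4
3j²(2 1 3; 0 0 0) = Δ·Π!·Σ² = 3/35  (sign -1)
sum: t=0:+1/48 = 1/48
3j²(2 1 3; 2 -1 -1) = Δ·Π!·Σ² = 1/105  (sign +1)
combine: 4πI² = 105·3/35·1/105 = 3/35
take √, sign -1: I = -0.08258890

-0.082589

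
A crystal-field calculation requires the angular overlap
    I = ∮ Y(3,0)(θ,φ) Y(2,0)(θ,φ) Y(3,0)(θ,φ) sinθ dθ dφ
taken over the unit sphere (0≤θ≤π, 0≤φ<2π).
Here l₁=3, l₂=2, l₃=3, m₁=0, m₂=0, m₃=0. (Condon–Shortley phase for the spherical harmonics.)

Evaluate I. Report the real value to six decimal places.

0.168209

m-sum 0 ✓  L=8 even ✓  1≤3≤5 ✓
Π(2lᵢ+1) = 7×5×7 = 245
triangle coeff Δ(3,2,3) = 1/3780
Σ_t [0,2]: t=0:+1/24 t=1:−1/4 t=2:+1/24 = -1/6
(3j)²=4/105 [(3 2 3; 0 0 0)], sign=+1
(m-triple is (0,0,0) — same symbol as above.)
⇒ 4πI² = 16/45
I = (+1)√(16/45/(4π)) = 0.16820883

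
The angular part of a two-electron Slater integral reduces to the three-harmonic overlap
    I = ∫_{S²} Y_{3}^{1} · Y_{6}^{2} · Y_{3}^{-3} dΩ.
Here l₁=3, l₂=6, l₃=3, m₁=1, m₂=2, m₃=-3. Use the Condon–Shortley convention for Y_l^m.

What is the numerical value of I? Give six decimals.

Checks pass: Σm=0; 12 even; l₃=3∈[3,9].
(2·3+1)(2·6+1)(2·3+1) = 637
Δ: 6! 0! 6! / 13! → 1/12012
sum: t=3:−1/1296 = -1/1296
3j²(3 6 3; 0 0 0) = Δ·Π!·Σ² = 100/3003  (sign +1)
sum: t=2:+1/34560 = 1/34560
3j²(3 6 3; 1 2 -3) = Δ·Π!·Σ² = 1/429  (sign +1)
combine: 4πI² = 637·100/3003·1/429 = 700/14157
take √, sign +1: I = 0.06272757

0.062728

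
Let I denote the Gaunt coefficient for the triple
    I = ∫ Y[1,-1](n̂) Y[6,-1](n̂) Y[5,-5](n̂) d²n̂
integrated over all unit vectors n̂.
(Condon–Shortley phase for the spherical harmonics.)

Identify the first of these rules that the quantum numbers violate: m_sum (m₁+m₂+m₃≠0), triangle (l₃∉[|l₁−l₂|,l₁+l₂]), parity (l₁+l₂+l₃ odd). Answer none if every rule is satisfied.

m_sum

Σmᵢ = -7  ✗
l₃∈[|l₁−l₂|,l₁+l₂]=[5,7], have l₃=5
Σlᵢ = 12 ⇒ even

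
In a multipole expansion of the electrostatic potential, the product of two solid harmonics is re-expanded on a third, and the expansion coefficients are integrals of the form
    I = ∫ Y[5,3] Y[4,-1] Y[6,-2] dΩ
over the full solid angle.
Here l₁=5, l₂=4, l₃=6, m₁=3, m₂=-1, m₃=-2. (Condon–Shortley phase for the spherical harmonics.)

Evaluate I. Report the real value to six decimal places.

l₁+l₂+l₃=15 is odd: 3j(l;000)=0 ⇒ I=0

0.000000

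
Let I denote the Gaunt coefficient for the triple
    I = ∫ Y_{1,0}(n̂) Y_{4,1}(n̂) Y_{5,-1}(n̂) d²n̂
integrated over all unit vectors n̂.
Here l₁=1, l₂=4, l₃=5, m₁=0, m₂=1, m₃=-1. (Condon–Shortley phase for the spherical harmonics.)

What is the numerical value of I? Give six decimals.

-0.240571

Rules hold: Σm=0, L=10 even, 3≤5≤5.
N = 3·9·11 = 297
Δ = 0!·2!·8!/11! = 1/495
Racah Σ t=0..0: t=0:+1/576 = 1/576
⇒ 3j(1 4 5; 0 0 0)² = 5/99, sgn -1
Racah Σ t=0..0: t=0:+1/720 = 1/720
⇒ 3j(1 4 5; 0 1 -1)² = 8/165, sgn +1
4πI² = N·(3j₀)²·(3jₘ)² = 8/11
I = -1·√(0.727273/4π) = -0.24057125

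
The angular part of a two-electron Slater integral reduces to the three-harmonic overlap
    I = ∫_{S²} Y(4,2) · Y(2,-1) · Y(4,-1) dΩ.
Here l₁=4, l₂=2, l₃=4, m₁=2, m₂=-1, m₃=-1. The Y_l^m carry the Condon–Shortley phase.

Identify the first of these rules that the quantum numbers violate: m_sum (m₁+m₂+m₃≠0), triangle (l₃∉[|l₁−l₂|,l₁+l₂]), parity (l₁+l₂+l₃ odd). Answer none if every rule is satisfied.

none

azimuthal sum: 2 − 1 − 1 = 0  ✓
2 ≤ 4 ≤ 6 (triangle on l)  ✓
L = 4 + 2 + 4 = 10 (even)  ✓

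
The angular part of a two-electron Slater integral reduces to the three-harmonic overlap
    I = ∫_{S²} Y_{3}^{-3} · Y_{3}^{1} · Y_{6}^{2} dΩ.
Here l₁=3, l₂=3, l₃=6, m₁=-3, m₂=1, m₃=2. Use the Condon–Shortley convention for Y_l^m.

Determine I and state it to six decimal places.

m-sum 0 ✓  L=12 even ✓  0≤6≤6 ✓
Π(2lᵢ+1) = 7×7×13 = 637
triangle coeff Δ(3,3,6) = 1/12012
Σ_t [0,0]: t=0:+1/1296 = 1/1296
(3j)²=100/3003 [(3 3 6; 0 0 0)], sign=+1
Σ_t [0,0]: t=0:+1/34560 = 1/34560
(3j)²=1/429 [(3 3 6; -3 1 2)], sign=+1
⇒ 4πI² = 700/14157
I = (+1)√(700/14157/(4π)) = 0.06272757

0.062728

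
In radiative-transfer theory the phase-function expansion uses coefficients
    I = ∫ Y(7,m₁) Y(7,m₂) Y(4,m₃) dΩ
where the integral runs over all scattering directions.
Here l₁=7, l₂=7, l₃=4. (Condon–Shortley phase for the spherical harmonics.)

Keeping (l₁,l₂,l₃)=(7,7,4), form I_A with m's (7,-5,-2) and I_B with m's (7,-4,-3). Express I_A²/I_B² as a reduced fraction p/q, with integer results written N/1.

18/7

l's match ⇒ only the (l;m) 3-j factors differ between A and B.
A: triangle coeff Δ(7,7,4) = 1/58198140; Σ_t [0,0]: t=0:+1/348364800 = 1/348364800; (3j)²=11/646 [(7 7 4; 7 -5 -2)], sign=+1
B: triangle coeff Δ(7,7,4) = 1/58198140; Σ_t [0,0]: t=0:+1/522547200 = 1/522547200; (3j)²=77/11628 [(7 7 4; 7 -4 -3)], sign=-1
I_A²/I_B² = (11/646)/(77/11628) = 18/7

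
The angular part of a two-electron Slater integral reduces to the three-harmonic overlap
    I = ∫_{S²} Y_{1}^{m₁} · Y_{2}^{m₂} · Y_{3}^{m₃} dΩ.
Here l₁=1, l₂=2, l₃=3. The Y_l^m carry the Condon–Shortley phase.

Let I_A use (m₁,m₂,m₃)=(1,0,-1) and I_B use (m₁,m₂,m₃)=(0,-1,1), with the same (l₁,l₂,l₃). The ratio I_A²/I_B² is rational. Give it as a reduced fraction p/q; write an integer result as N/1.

l's match ⇒ only the (l;m) 3-j factors differ between A and B.
A: triangle coeff Δ(1,2,3) = 1/105; Σ_t [0,0]: t=0:+1/8 = 1/8; (3j)²=2/35 [(1 2 3; 1 0 -1)], sign=+1
B: triangle coeff Δ(1,2,3) = 1/105; Σ_t [0,0]: t=0:+1/6 = 1/6; (3j)²=8/105 [(1 2 3; 0 -1 1)], sign=+1
I_A²/I_B² = (2/35)/(8/105) = 3/4

3/4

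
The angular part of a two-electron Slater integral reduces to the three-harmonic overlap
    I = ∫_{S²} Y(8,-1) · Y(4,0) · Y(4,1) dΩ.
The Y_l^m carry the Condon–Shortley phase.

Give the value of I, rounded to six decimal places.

-0.222409

Checks pass: Σm=0; 16 even; l₃=4∈[4,12].
(2·8+1)(2·4+1)(2·4+1) = 1377
Δ: 8! 8! 0! / 17! → 1/218790
sum: t=4:+1/331776 = 1/331776
3j²(8 4 4; 0 0 0) = Δ·Π!·Σ² = 490/21879  (sign +1)
sum: t=4:+1/414720 = 1/414720
3j²(8 4 4; -1 0 1) = Δ·Π!·Σ² = 49/2431  (sign -1)
combine: 4πI² = 1377·490/21879·49/2431 = 216090/347633
take √, sign -1: I = -0.22240877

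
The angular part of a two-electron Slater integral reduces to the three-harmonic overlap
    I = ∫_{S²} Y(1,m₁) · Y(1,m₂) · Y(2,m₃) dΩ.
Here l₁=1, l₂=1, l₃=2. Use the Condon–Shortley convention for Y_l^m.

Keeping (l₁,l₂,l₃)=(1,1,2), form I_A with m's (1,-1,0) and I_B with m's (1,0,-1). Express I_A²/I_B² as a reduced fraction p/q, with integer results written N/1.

1/3

Same 1,1,2: normalisation and zero-m 3j drop out of the ratio.
A: Δ: 0! 2! 2! / 5! → 1/30; sum: t=0:+1/4 = 1/4; 3j²(1 1 2; 1 -1 0) = Δ·Π!·Σ² = 1/30  (sign +1)
B: Δ: 0! 2! 2! / 5! → 1/30; sum: t=0:+1/2 = 1/2; 3j²(1 1 2; 1 0 -1) = Δ·Π!·Σ² = 1/10  (sign -1)
I_A²/I_B² = (1/30)/(1/10) = 1/3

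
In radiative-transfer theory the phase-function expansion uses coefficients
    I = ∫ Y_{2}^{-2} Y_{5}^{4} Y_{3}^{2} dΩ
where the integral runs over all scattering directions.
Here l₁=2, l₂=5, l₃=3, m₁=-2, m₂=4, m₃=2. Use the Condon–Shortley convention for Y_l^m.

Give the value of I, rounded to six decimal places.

0.000000

Σmᵢ = 4 ≠ 0, so the φ-integral vanishes; I = 0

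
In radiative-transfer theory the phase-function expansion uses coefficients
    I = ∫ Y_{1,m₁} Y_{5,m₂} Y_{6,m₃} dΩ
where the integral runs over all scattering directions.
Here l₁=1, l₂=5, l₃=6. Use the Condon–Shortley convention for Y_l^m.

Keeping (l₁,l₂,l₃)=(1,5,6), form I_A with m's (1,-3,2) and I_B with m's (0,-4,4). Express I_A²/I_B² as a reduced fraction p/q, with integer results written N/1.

Shared (l₁,l₂,l₃)=(1,5,6): N and (l;000)² cancel in I_A²/I_B².
A: Δ = 0!·2!·10!/13! = 1/858; Racah Σ t=0..0: t=0:+1/161280 = 1/161280; ⇒ 3j(1 5 6; 1 -3 2)² = 1/143, sgn +1
B: Δ = 0!·2!·10!/13! = 1/858; Racah Σ t=0..0: t=0:+1/362880 = 1/362880; ⇒ 3j(1 5 6; 0 -4 4)² = 10/429, sgn +1
I_A²/I_B² = (1/143)/(10/429) = 3/10

3/10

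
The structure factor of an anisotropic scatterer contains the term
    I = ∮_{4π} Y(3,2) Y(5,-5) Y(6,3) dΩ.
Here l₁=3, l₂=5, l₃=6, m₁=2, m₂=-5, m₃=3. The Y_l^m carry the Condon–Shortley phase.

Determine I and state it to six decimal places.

Rules hold: Σm=0, L=14 even, 2≤6≤8.
N = 7·11·13 = 1001
Δ = 2!·4!·8!/15! = 1/675675
Racah Σ t=0..2: t=0:+1/8640 t=1:−1/2304 t=2:+1/8640 = -7/34560
⇒ 3j(3 5 6; 0 0 0)² = 7/429, sgn -1
Racah Σ t=0..0: t=0:+1/483840 = 1/483840
⇒ 3j(3 5 6; 2 -5 3)² = 6/1001, sgn -1
4πI² = N·(3j₀)²·(3jₘ)² = 14/143
I = +1·√(0.0979021/4π) = 0.08826552

0.088266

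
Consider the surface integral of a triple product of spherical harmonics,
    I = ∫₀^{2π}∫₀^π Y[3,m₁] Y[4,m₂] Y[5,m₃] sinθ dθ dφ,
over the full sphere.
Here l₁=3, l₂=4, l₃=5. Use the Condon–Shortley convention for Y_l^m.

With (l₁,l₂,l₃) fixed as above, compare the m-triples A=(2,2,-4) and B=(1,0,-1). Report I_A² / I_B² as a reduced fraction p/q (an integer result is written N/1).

336/121

l's match ⇒ only the (l;m) 3-j factors differ between A and B.
A: triangle coeff Δ(3,4,5) = 1/180180; Σ_t [0,1]: t=0:+1/8640 t=1:−1/2880 = -1/4320; (3j)²=8/429 [(3 4 5; 2 2 -4)], sign=+1
B: triangle coeff Δ(3,4,5) = 1/180180; Σ_t [0,2]: t=0:+1/384 t=1:−1/216 t=2:+1/2304 = -11/6912; (3j)²=11/1638 [(3 4 5; 1 0 -1)], sign=-1
I_A²/I_B² = (8/429)/(11/1638) = 336/121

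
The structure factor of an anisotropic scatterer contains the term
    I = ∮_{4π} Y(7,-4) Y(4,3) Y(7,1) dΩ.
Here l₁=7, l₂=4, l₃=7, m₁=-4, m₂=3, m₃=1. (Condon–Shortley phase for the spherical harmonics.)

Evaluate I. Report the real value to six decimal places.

-0.140104

m-sum 0 ✓  L=18 even ✓  3≤7≤11 ✓
Π(2lᵢ+1) = 15×9×15 = 2025
triangle coeff Δ(7,4,7) = 1/58198140
Σ_t [0,4]: t=0:+1/17418240 t=1:−1/622080 t=2:+1/230400 t=3:−1/622080 t=4:+1/17418240 = 1/806400
(3j)²=2268/230945 [(7 4 7; 0 0 0)], sign=-1
Σ_t [3,4]: t=3:−1/11612160 t=4:+1/4354560 = 1/6967296
(3j)²=625/50388 [(7 4 7; -4 3 1)], sign=+1
⇒ 4πI² = 47840625/193947611
I = (-1)√(47840625/193947611/(4π)) = -0.14010424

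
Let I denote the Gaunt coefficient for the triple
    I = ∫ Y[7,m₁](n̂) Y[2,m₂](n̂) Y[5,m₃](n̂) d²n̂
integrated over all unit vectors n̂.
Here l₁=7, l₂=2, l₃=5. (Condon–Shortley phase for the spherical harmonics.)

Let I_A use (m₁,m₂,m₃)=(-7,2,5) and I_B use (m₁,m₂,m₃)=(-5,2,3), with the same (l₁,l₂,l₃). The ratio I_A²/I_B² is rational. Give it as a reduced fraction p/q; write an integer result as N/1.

Shared (l₁,l₂,l₃)=(7,2,5): N and (l;000)² cancel in I_A²/I_B².
A: Δ = 4!·10!·0!/15! = 1/15015; Racah Σ t=4..4: t=4:+1/87091200 = 1/87091200; ⇒ 3j(7 2 5; -7 2 5)² = 1/15, sgn +1
B: Δ = 4!·10!·0!/15! = 1/15015; Racah Σ t=4..4: t=4:+1/1935360 = 1/1935360; ⇒ 3j(7 2 5; -5 2 3)² = 3/91, sgn +1
I_A²/I_B² = (1/15)/(3/91) = 91/45

91/45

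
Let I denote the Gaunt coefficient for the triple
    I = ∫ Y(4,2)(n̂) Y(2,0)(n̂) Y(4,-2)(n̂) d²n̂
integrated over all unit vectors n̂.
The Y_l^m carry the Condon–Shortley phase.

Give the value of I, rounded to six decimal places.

Checks pass: Σm=0; 10 even; l₃=4∈[2,6].
(2·4+1)(2·2+1)(2·4+1) = 405
Δ: 2! 6! 2! / 11! → 1/13860
sum: t=0:+1/192 t=1:−1/36 t=2:+1/192 = -5/288
3j²(4 2 4; 0 0 0) = Δ·Π!·Σ² = 20/693  (sign -1)
sum: t=0:+1/192 t=1:−1/120 t=2:+1/2880 = -1/360
3j²(4 2 4; 2 0 -2) = Δ·Π!·Σ² = 16/3465  (sign -1)
combine: 4πI² = 405·20/693·16/3465 = 320/5929
take √, sign +1: I = 0.06553591

0.065536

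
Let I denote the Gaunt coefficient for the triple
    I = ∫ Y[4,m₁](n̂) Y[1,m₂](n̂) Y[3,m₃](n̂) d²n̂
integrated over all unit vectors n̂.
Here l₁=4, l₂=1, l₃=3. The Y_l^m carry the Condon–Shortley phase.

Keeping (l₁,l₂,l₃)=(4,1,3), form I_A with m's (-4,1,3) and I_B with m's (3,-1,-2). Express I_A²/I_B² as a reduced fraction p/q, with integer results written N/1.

Same 4,1,3: normalisation and zero-m 3j drop out of the ratio.
A: Δ: 2! 6! 0! / 9! → 1/252; sum: t=2:+1/1440 = 1/1440; 3j²(4 1 3; -4 1 3) = Δ·Π!·Σ² = 1/9  (sign +1)
B: Δ: 2! 6! 0! / 9! → 1/252; sum: t=0:+1/240 = 1/240; 3j²(4 1 3; 3 -1 -2) = Δ·Π!·Σ² = 1/12  (sign -1)
I_A²/I_B² = (1/9)/(1/12) = 4/3

4/3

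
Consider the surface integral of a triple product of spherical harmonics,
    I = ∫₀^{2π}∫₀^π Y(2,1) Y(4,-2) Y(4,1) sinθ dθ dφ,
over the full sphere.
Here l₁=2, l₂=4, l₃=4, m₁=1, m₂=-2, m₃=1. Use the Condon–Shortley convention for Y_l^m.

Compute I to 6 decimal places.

0.127700

m-sum 0 ✓  L=10 even ✓  2≤4≤6 ✓
Π(2lᵢ+1) = 5×9×9 = 405
triangle coeff Δ(2,4,4) = 1/13860
Σ_t [0,2]: t=0:+1/192 t=1:−1/36 t=2:+1/192 = -5/288
(3j)²=20/693 [(2 4 4; 0 0 0)], sign=-1
Σ_t [0,1]: t=0:+1/96 t=1:−1/240 = 1/160
(3j)²=27/1540 [(2 4 4; 1 -2 1)], sign=-1
⇒ 4πI² = 1215/5929
I = (+1)√(1215/5929/(4π)) = 0.12770047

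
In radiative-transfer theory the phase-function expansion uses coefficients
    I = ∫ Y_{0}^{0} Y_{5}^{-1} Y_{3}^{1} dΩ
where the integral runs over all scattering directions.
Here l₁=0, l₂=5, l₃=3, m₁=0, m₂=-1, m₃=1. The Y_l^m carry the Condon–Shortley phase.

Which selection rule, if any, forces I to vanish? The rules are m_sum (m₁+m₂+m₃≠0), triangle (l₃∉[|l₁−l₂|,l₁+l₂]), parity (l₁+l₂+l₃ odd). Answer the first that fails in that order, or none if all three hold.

triangle

Σmᵢ = 0  ✓
l₃∈[|l₁−l₂|,l₁+l₂]=[5,5], have l₃=3  ✗
Σlᵢ = 8 ⇒ even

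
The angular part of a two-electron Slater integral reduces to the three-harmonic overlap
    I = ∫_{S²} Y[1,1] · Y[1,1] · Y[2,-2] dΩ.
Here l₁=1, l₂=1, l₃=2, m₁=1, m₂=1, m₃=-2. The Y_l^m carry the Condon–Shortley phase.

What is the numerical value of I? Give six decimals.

Rules hold: Σm=0, L=4 even, 0≤2≤2.
N = 3·3·5 = 45
Δ = 0!·2!·2!/5! = 1/30
Racah Σ t=0..0: t=0:+1/1 = 1/1
⇒ 3j(1 1 2; 0 0 0)² = 2/15, sgn +1
Racah Σ t=0..0: t=0:+1/4 = 1/4
⇒ 3j(1 1 2; 1 1 -2)² = 1/5, sgn +1
4πI² = N·(3j₀)²·(3jₘ)² = 6/5
I = +1·√(1.2/4π) = 0.30901936

0.309019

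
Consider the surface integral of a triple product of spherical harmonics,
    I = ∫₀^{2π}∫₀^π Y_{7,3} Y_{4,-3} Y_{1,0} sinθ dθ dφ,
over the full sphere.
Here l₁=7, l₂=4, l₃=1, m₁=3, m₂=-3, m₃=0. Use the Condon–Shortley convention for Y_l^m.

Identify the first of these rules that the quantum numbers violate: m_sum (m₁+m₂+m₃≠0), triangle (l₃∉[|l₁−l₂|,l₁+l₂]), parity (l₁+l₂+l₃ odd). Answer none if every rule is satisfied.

azimuthal sum: 3 − 3 + 0 = 0  ✓
3 ≤ 1 ≤ 11 (triangle on l)  ✗
L = 7 + 4 + 1 = 12 (even)

triangle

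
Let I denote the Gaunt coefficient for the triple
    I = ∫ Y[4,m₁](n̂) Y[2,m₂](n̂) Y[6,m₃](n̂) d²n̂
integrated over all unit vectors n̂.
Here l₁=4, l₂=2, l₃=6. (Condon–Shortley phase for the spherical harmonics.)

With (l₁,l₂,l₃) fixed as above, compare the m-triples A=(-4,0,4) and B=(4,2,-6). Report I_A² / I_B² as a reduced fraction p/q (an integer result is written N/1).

Shared (l₁,l₂,l₃)=(4,2,6): N and (l;000)² cancel in I_A²/I_B².
A: Δ = 0!·8!·4!/13! = 1/6435; Racah Σ t=0..0: t=0:+1/161280 = 1/161280; ⇒ 3j(4 2 6; -4 0 4)² = 1/143, sgn +1
B: Δ = 0!·8!·4!/13! = 1/6435; Racah Σ t=0..0: t=0:+1/967680 = 1/967680; ⇒ 3j(4 2 6; 4 2 -6)² = 1/13, sgn +1
I_A²/I_B² = (1/143)/(1/13) = 1/11

1/11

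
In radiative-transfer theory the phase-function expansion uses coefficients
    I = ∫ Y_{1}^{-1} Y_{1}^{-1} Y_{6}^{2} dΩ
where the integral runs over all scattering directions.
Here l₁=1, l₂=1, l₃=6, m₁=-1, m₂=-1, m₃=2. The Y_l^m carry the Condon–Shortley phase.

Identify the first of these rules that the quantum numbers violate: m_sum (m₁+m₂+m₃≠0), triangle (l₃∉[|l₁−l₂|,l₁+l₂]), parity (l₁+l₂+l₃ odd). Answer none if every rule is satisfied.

triangle

azimuthal sum: -1 − 1 + 2 = 0  ✓
0 ≤ 6 ≤ 2 (triangle on l)  ✗
L = 1 + 1 + 6 = 8 (even)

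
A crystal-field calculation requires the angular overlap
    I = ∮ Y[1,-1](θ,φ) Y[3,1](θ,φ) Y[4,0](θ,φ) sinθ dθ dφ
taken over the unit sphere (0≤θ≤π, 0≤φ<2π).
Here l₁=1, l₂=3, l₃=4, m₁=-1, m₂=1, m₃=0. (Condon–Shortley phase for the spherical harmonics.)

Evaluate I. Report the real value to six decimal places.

m-sum 0 ✓  L=8 even ✓  2≤4≤4 ✓
Π(2lᵢ+1) = 3×7×9 = 189
triangle coeff Δ(1,3,4) = 1/252
Σ_t [0,0]: t=0:+1/36 = 1/36
(3j)²=4/63 [(1 3 4; 0 0 0)], sign=+1
Σ_t [0,0]: t=0:+1/96 = 1/96
(3j)²=1/42 [(1 3 4; -1 1 0)], sign=+1
⇒ 4πI² = 2/7
I = (+1)√(2/7/(4π)) = 0.15078601

0.150786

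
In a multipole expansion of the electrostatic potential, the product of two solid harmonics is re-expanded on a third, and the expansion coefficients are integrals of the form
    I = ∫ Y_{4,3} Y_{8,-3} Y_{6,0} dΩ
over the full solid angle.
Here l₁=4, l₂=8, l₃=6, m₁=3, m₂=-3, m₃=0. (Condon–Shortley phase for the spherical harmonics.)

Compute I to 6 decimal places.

0.139408

Rules hold: Σm=0, L=18 even, 4≤6≤12.
N = 9·17·13 = 1989
Δ = 6!·2!·10!/19! = 1/23279256
Racah Σ t=2..4: t=2:+1/1658880 t=3:−1/518400 t=4:+1/1658880 = -1/1382400
⇒ 3j(4 8 6; 0 0 0)² = 504/46189, sgn -1
Racah Σ t=0..1: t=0:+1/10368000 t=1:−1/4147200 = -1/6912000
⇒ 3j(4 8 6; 3 -3 0)² = 189/16796, sgn -1
4πI² = N·(3j₀)²·(3jₘ)² = 214326/877591
I = +1·√(0.244221/4π) = 0.13940759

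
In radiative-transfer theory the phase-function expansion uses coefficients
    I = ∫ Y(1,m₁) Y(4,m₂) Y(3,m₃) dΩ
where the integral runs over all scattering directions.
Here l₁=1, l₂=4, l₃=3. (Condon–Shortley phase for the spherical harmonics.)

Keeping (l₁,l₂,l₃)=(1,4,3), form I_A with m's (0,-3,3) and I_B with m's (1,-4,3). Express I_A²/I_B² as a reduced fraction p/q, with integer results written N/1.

1/4

Same 1,4,3: normalisation and zero-m 3j drop out of the ratio.
A: Δ: 2! 0! 6! / 9! → 1/252; sum: t=1:−1/720 = -1/720; 3j²(1 4 3; 0 -3 3) = Δ·Π!·Σ² = 1/36  (sign -1)
B: Δ: 2! 0! 6! / 9! → 1/252; sum: t=0:+1/1440 = 1/1440; 3j²(1 4 3; 1 -4 3) = Δ·Π!·Σ² = 1/9  (sign +1)
I_A²/I_B² = (1/36)/(1/9) = 1/4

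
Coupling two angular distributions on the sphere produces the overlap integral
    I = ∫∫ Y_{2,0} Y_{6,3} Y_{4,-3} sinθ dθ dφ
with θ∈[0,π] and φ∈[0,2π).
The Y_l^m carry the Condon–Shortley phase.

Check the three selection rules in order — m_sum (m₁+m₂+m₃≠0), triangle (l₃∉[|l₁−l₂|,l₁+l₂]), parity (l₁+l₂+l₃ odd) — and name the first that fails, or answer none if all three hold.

none

Σmᵢ = 0  ✓
l₃∈[|l₁−l₂|,l₁+l₂]=[4,8], have l₃=4  ✓
Σlᵢ = 12 ⇒ even  ✓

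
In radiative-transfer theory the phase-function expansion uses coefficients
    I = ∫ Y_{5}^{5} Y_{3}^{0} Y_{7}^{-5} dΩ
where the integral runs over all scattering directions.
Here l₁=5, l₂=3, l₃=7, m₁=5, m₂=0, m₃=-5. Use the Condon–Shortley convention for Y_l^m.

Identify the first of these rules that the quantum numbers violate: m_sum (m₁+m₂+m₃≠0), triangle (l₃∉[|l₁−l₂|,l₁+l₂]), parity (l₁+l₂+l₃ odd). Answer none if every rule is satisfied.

parity

azimuthal sum: 5 + 0 − 5 = 0  ✓
2 ≤ 7 ≤ 8 (triangle on l)  ✓
L = 5 + 3 + 7 = 15 (odd)  ✗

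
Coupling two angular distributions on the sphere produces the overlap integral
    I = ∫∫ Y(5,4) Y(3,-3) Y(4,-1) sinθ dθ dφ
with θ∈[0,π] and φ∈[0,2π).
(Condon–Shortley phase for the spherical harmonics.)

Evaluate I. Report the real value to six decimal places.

Rules hold: Σm=0, L=12 even, 2≤4≤8.
N = 11·7·9 = 693
Δ = 4!·6!·2!/13! = 1/180180
Racah Σ t=1..3: t=1:−1/576 t=2:+1/144 t=3:−1/576 = 1/288
⇒ 3j(5 3 4; 0 0 0)² = 20/1001, sgn +1
Racah Σ t=0..0: t=0:+1/5760 = 1/5760
⇒ 3j(5 3 4; 4 -3 -1)² = 9/286, sgn -1
4πI² = N·(3j₀)²·(3jₘ)² = 810/1859
I = -1·√(0.435718/4π) = -0.18620781

-0.186208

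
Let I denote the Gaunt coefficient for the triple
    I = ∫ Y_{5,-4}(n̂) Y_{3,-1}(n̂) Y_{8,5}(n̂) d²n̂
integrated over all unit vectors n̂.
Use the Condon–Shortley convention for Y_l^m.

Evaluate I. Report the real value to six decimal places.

m-sum 0 ✓  L=16 even ✓  2≤8≤8 ✓
Π(2lᵢ+1) = 11×7×17 = 1309
triangle coeff Δ(5,3,8) = 1/136136
Σ_t [0,0]: t=0:+1/518400 = 1/518400
(3j)²=56/2431 [(5 3 8; 0 0 0)], sign=+1
Σ_t [0,0]: t=0:+1/17418240 = 1/17418240
(3j)²=15/952 [(5 3 8; -4 -1 5)], sign=-1
⇒ 4πI² = 105/221
I = (-1)√(105/221/(4π)) = -0.19444357

-0.194444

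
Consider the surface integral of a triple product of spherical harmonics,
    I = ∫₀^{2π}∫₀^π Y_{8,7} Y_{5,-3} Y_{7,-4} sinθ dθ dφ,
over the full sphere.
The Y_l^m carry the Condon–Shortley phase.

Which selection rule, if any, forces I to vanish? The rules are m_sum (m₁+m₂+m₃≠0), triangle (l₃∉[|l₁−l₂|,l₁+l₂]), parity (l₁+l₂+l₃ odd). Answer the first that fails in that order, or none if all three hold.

none

Σmᵢ = 0  ✓
l₃∈[|l₁−l₂|,l₁+l₂]=[3,13], have l₃=7  ✓
Σlᵢ = 20 ⇒ even  ✓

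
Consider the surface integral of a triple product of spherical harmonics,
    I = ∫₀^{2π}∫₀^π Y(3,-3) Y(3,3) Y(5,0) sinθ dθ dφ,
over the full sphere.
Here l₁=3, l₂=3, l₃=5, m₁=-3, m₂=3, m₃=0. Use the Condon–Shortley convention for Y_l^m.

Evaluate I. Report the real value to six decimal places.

0.000000

L=11 odd ⇒ parity kills the (l;000) factor ⇒ I = 0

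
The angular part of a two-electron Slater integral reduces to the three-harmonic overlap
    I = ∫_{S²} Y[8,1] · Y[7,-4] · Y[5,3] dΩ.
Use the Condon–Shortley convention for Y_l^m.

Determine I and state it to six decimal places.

-0.108028

Rules hold: Σm=0, L=20 even, 1≤5≤15.
N = 17·15·11 = 2805
Δ = 10!·6!·4!/21! = 1/814773960
Racah Σ t=3..7: t=3:−1/87091200 t=4:+1/4976640 t=5:−1/2073600 t=6:+1/4976640 t=7:−1/87091200 = -1/9676800
⇒ 3j(8 7 5; 0 0 0)² = 360/46189, sgn +1
Racah Σ t=1..3: t=1:−1/1045094400 t=2:+1/58060800 t=3:−1/34836480 = -13/1045094400
⇒ 3j(8 7 5; 1 -4 3)² = 13/1938, sgn -1
4πI² = N·(3j₀)²·(3jₘ)² = 900/6137
I = -1·√(0.146651/4π) = -0.10802848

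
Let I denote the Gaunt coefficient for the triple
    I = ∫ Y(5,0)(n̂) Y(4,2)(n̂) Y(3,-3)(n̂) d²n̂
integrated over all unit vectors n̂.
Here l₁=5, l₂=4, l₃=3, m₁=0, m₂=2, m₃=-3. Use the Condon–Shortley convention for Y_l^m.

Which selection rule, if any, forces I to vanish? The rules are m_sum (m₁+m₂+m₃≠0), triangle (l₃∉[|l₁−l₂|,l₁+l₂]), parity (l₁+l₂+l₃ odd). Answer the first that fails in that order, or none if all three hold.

Σmᵢ = -1  ✗
l₃∈[|l₁−l₂|,l₁+l₂]=[1,9], have l₃=3
Σlᵢ = 12 ⇒ even

m_sum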